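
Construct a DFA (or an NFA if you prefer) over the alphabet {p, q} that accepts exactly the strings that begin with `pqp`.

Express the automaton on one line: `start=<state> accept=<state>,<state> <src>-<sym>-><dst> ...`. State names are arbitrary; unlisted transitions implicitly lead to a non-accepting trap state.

Walk along `pqp` while the input agrees: from s0 take `p` to s1, and so on. Any deviation drops to the rejecting sink s4. Once s3 is reached the prefix is confirmed and every continuation is accepted.
5 states suffice.
        p   q  
>  s0   s1  s4 
   s1   s4  s2 
   s2   s3  s4 
 * s3   s3  s3 
   s4   s4  s4 
(> = start, * = accepting)

start=s0 accept=s3 s0-p->s1 s0-q->s4 s1-p->s4 s1-q->s2 s2-p->s3 s2-q->s4 s3-p->s3 s3-q->s3 s4-p->s4 s4-q->s4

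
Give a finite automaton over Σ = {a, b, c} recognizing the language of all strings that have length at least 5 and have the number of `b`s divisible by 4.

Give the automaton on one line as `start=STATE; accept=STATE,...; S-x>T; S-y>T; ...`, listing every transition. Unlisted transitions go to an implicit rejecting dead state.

Run two small machines in parallel and take their product. The first has 7 states tracking the input length, saturating at 6; the second has 4 states tracking the count of `b`s modulo 4. A product state is a pair (one from each), accepting exactly when both do. Minimizing collapses redundant product states.
With 12 states:
          a    b    c  
>  S0     S1   S2   S1 
   S1     S3   S4   S3 
   S2     S4   S5   S4 
   S3     S6   S4   S6 
   S4     S4   S7   S4 
   S5     S7   S8   S7 
   S6     S9   S4   S9 
   S7     S7  S10   S7 
   S8    S10   S9  S10 
   S9    S11   S4  S11 
   S10   S10  S11  S10 
 * S11   S11   S4  S11 
(> = start, * = accepting)

start=S0; accept=S11; S0-a>S1; S0-b>S2; S0-c>S1; S1-a>S3; S1-b>S4; S1-c>S3; S2-a>S4; S2-b>S5; S2-c>S4; S3-a>S6; S3-b>S4; S3-c>S6; S4-a>S4; S4-b>S7; S4-c>S4; S5-a>S7; S5-b>S8; S5-c>S7; S6-a>S9; S6-b>S4; S6-c>S9; S7-a>S7; S7-b>S10; S7-c>S7; S8-a>S10; S8-b>S9; S8-c>S10; S9-a>S11; S9-b>S4; S9-c>S11; S10-a>S10; S10-b>S11; S10-c>S10; S11-a>S11; S11-b>S4; S11-c>S11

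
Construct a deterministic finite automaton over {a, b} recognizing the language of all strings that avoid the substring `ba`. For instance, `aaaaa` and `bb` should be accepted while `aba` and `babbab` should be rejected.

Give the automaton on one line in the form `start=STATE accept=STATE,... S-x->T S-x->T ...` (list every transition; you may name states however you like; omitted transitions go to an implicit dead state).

Track partial matches of the forbidden pattern `ba`. State q2 is a dead state reached once `ba` has occurred; every other state accepts. q0 means no part of `ba` is currently matched.
With 3 states:
        a   b  
>* q0   q0  q1 
 * q1   q2  q1 
   q2   q2  q2 
(> = start, * = accepting)

start=q0 accept=q0,q1 q0-a->q0 q0-b->q1 q1-a->q2 q1-b->q1 q2-a->q2 q2-b->q2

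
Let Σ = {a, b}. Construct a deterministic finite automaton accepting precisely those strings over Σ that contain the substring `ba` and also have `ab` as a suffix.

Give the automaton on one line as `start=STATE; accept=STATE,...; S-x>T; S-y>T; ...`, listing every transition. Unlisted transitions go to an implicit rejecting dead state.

Run two small machines in parallel and take their product. The first has 3 states tracking whether and how much of `ba` has been seen; the second has 3 states tracking how much of the suffix `ab` has currently been matched. A product state is a pair (one from each), accepting exactly when both do. Minimizing collapses redundant product states.
        a   b  
>  s0   s0  s1 
   s1   s2  s1 
   s2   s2  s3 
 * s3   s2  s1 
(> = start, * = accepting)

start=s0; accept=s3; s0-a>s0; s0-b>s1; s1-a>s2; s1-b>s1; s2-a>s2; s2-b>s3; s3-a>s2; s3-b>s1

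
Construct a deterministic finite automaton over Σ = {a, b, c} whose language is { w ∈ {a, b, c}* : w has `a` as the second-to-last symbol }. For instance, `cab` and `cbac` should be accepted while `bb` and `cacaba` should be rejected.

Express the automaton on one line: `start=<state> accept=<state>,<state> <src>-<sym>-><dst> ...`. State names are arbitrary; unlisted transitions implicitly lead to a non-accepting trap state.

A DFA must remember the last 2 symbols (since which symbol is second-to-last isn't known until the input ends). Use one state per possible window of the last ≤2 symbols; accept from those whose window starts with `a`.
A 13-state machine:
          a    b    c  
>  s0     s1   s2   s3 
   s1     s4   s5   s6 
   s2     s7   s8   s9 
   s3    s10  s11  s12 
 * s4     s4   s5   s6 
 * s5     s7   s8   s9 
 * s6    s10  s11  s12 
   s7     s4   s5   s6 
   s8     s7   s8   s9 
   s9    s10  s11  s12 
   s10    s4   s5   s6 
   s11    s7   s8   s9 
   s12   s10  s11  s12 
(> = start, * = accepting)

start=s0 accept=s4,s5,s6 s0-a->s1 s0-b->s2 s0-c->s3 s1-a->s4 s1-b->s5 s1-c->s6 s2-a->s7 s2-b->s8 s2-c->s9 s3-a->s10 s3-b->s11 s3-c->s12 s4-a->s4 s4-b->s5 s4-c->s6 s5-a->s7 s5-b->s8 s5-c->s9 s6-a->s10 s6-b->s11 s6-c->s12 s7-a->s4 s7-b->s5 s7-c->s6 s8-a->s7 s8-b->s8 s8-c->s9 s9-a->s10 s9-b->s11 s9-c->s12 s10-a->s4 s10-b->s5 s10-c->s6 s11-a->s7 s11-b->s8 s11-c->s9 s12-a->s10 s12-b->s11 s12-c->s12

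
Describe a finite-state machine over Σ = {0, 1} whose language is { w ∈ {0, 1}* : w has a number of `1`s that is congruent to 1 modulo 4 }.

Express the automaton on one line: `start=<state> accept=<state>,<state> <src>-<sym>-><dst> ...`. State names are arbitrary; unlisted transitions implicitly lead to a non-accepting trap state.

The only thing that matters is how many `1`s have appeared, reduced mod 4. Use one state per residue: q0 for 0, …, q3 for 3. Reading `1` moves to the next residue; anything else stays put. q1 is accepting.
4 states suffice.
        0   1  
>  q0   q0  q1 
 * q1   q1  q2 
   q2   q2  q3 
   q3   q3  q0 
(> = start, * = accepting)

start=q0 accept=q1 q0-0->q0 q0-1->q1 q1-0->q1 q1-1->q2 q2-0->q2 q2-1->q3 q3-0->q3 q3-1->q0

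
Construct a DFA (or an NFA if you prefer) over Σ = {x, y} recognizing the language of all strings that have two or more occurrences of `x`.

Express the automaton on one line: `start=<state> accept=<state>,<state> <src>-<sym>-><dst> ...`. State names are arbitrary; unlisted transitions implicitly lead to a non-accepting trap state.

start=S0 accept=S2,S3 S0-x->S1 S0-y->S0 S1-x->S2 S1-y->S1 S2-x->S3 S2-y->S2 S3-x->S3 S3-y->S3

Only the number of `x`s matters, and only up to 3. Make a chain S0 → S1 → S2 → S3 advanced by each `x` (with S3 absorbing); every other symbol self-loops. The accepting set is {S2, S3}.
4 states suffice.
        x   y  
>  S0   S1  S0 
   S1   S2  S1 
 * S2   S3  S2 
 * S3   S3  S3 
(> = start, * = accepting)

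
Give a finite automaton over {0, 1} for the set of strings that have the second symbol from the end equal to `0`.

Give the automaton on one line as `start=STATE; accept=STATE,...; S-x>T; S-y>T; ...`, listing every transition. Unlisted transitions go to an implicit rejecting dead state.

start=S0; accept=S3,S4; S0-0>S1; S0-1>S2; S1-0>S3; S1-1>S4; S2-0>S5; S2-1>S6; S3-0>S3; S3-1>S4; S4-0>S5; S4-1>S6; S5-0>S3; S5-1>S4; S6-0>S5; S6-1>S6

A DFA must remember the last 2 symbols (since which symbol is second-to-last isn't known until the input ends). Use one state per possible window of the last ≤2 symbols; accept from those whose window starts with `0`.
7 states suffice.
        0   1  
>  S0   S1  S2 
   S1   S3  S4 
   S2   S5  S6 
 * S3   S3  S4 
 * S4   S5  S6 
   S5   S3  S4 
   S6   S5  S6 
(> = start, * = accepting)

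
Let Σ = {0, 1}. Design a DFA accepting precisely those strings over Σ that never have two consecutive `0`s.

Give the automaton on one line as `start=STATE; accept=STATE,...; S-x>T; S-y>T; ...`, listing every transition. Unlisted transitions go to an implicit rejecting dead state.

start=A; accept=A,B; A-0>B; A-1>A; B-0>C; B-1>A; C-0>C; C-1>C

Track partial matches of the forbidden pattern `00`. State C is a dead state reached once `00` has occurred; every other state accepts. A means no part of `00` is currently matched.
With 3 states:
       0  1 
>* A   B  A 
 * B   C  A 
   C   C  C 
(> = start, * = accepting)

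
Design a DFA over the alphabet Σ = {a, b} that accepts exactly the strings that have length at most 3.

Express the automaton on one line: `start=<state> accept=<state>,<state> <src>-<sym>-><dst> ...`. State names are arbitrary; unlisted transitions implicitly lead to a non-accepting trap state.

start=S0 accept=S0,S1,S2,S3 S0-a->S1 S0-b->S1 S1-a->S2 S1-b->S2 S2-a->S3 S2-b->S3 S3-a->S4 S3-b->S4 S4-a->S4 S4-b->S4

We only need to distinguish lengths 0, 1, …, 3, and '>3'. Chain S0 → S1 → S2 → S3 → S4 on every symbol, with S4 looping. Accepting states: {S0, S1, S2, S3}.
        a   b  
>* S0   S1  S1 
 * S1   S2  S2 
 * S2   S3  S3 
 * S3   S4  S4 
   S4   S4  S4 
(> = start, * = accepting)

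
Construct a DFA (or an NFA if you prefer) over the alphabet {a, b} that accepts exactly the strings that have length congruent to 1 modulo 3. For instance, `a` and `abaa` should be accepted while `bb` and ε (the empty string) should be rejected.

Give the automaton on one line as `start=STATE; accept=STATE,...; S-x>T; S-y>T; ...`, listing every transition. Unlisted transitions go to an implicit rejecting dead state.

start=q0; accept=q1; q0-a>q1; q0-b>q1; q1-a>q2; q1-b>q2; q2-a>q0; q2-b>q0

Only the length mod 3 matters, so use a 3-cycle: from any state, every input symbol moves to the next state, wrapping q2 back to q0. Mark q1 accepting.
        a   b  
>  q0   q1  q1 
 * q1   q2  q2 
   q2   q0  q0 
(> = start, * = accepting)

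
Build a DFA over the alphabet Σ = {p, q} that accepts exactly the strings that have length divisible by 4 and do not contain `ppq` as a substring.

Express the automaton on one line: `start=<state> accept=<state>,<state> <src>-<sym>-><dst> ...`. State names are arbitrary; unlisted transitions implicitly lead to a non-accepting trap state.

Build one automaton per condition and run them in lockstep. One (4 states) tracks the input length modulo 4; the other (4 states) tracks partial matches of the forbidden pattern `ppq`. Each combined state is a pair, one component from each; accept when both components accept. Equivalent product states are then merged.
With 13 states:
       p  q 
>* A   B  C 
   B   D  E 
   C   F  E 
   D   G  H 
   E   I  J 
   F   G  J 
   G   K  H 
   H   H  H 
   I   K  A 
   J   L  A 
 * K   M  H 
 * L   M  C 
   M   D  H 
(> = start, * = accepting)

start=A accept=A,K,L A-p->B A-q->C B-p->D B-q->E C-p->F C-q->E D-p->G D-q->H E-p->I E-q->J F-p->G F-q->J G-p->K G-q->H H-p->H H-q->H I-p->K I-q->A J-p->L J-q->A K-p->M K-q->H L-p->M L-q->C M-p->D M-q->H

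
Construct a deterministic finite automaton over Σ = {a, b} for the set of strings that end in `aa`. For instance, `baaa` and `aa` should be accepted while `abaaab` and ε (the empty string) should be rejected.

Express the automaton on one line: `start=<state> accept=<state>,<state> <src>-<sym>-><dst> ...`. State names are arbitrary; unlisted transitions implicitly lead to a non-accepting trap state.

start=s0 accept=s2 s0-a->s1 s0-b->s0 s1-a->s2 s1-b->s0 s2-a->s2 s2-b->s0

Let each state record the length of the longest suffix of the input read so far that is also a prefix of `aa`. s1 means the last symbol is `a`; s2 means the last 2 symbols are `aa`. Accept only at s2, where the string currently ends in `aa`.
3 states suffice.
        a   b  
>  s0   s1  s0 
   s1   s2  s0 
 * s2   s2  s0 
(> = start, * = accepting)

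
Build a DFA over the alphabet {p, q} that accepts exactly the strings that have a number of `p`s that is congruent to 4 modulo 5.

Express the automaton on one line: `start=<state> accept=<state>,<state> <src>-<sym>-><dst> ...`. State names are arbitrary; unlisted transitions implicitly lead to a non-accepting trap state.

start=S0 accept=S4 S0-p->S1 S0-q->S0 S1-p->S2 S1-q->S1 S2-p->S3 S2-q->S2 S3-p->S4 S3-q->S3 S4-p->S0 S4-q->S4

The only thing that matters is how many `p`s have appeared, reduced mod 5. Use one state per residue: S0 for 0, …, S4 for 4. Reading `p` moves to the next residue; anything else stays put. S4 is accepting.
With 5 states:
        p   q  
>  S0   S1  S0 
   S1   S2  S1 
   S2   S3  S2 
   S3   S4  S3 
 * S4   S0  S4 
(> = start, * = accepting)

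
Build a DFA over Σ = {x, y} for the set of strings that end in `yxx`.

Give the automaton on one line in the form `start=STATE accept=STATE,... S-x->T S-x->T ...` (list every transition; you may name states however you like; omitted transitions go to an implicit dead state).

Let each state record the length of the longest suffix of the input read so far that is also a prefix of `yxx`. q1 means the last symbol is `y`; q2 means the last 2 symbols are `yx`; q3 means the last 3 symbols are `yxx`. Accept only at q3, where the string currently ends in `yxx`.
        x   y  
>  q0   q0  q1 
   q1   q2  q1 
   q2   q3  q1 
 * q3   q0  q1 
(> = start, * = accepting)

start=q0 accept=q3 q0-x->q0 q0-y->q1 q1-x->q2 q1-y->q1 q2-x->q3 q2-y->q1 q3-x->q0 q3-y->q1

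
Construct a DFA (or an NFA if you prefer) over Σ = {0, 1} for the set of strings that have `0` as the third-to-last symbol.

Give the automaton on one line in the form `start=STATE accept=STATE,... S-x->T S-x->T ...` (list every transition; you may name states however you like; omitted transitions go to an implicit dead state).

A DFA must remember the last 3 symbols (since which symbol is third-to-last isn't known until the input ends). Use one state per possible window of the last ≤3 symbols; accept from those whose window starts with `0`.
15 states suffice.
          0    1  
>  q0     q1   q2 
   q1     q3   q4 
   q2     q5   q6 
   q3     q7   q8 
   q4     q9  q10 
   q5    q11  q12 
   q6    q13  q14 
 * q7     q7   q8 
 * q8     q9  q10 
 * q9    q11  q12 
 * q10   q13  q14 
   q11    q7   q8 
   q12    q9  q10 
   q13   q11  q12 
   q14   q13  q14 
(> = start, * = accepting)

start=q0 accept=q7,q8,q9,q10 q0-0->q1 q0-1->q2 q1-0->q3 q1-1->q4 q2-0->q5 q2-1->q6 q3-0->q7 q3-1->q8 q4-0->q9 q4-1->q10 q5-0->q11 q5-1->q12 q6-0->q13 q6-1->q14 q7-0->q7 q7-1->q8 q8-0->q9 q8-1->q10 q9-0->q11 q9-1->q12 q10-0->q13 q10-1->q14 q11-0->q7 q11-1->q8 q12-0->q9 q12-1->q10 q13-0->q11 q13-1->q12 q14-0->q13 q14-1->q14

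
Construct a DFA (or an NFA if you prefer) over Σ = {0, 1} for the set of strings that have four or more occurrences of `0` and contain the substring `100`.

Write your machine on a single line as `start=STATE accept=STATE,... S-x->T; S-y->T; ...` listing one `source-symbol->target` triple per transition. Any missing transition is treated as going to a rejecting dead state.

start=A; accept=L; A-0->B; A-1->C; B-0->D; B-1->E; C-0->F; C-1->C; D-0->D; D-1->G; E-0->H; E-1->E; F-0->I; F-1->E; G-0->J; G-1->G; H-0->K; H-1->G; I-0->K; I-1->I; J-0->L; J-1->G; K-0->L; K-1->K; L-0->L; L-1->L

Run two small machines in parallel and take their product. The first has 6 states tracking the count of `0`s, saturating at 5; the second has 4 states tracking whether and how much of `100` has been seen. A product state is a pair (one from each), accepting exactly when both do. Equivalent product states are then merged.
12 states suffice.
       0  1 
>  A   B  C 
   B   D  E 
   C   F  C 
   D   D  G 
   E   H  E 
   F   I  E 
   G   J  G 
   H   K  G 
   I   K  I 
   J   L  G 
   K   L  K 
 * L   L  L 
(> = start, * = accepting)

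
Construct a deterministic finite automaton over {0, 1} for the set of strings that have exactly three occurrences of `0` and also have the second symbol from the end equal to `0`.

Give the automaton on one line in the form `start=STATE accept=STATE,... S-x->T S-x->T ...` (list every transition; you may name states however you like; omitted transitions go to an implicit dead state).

start=q0 accept=q3,q6 q0-0->q1 q0-1->q0 q1-0->q2 q1-1->q1 q2-0->q3 q2-1->q4 q3-0->q5 q3-1->q6 q4-0->q7 q4-1->q4 q5-0->q5 q5-1->q5 q6-0->q5 q6-1->q5 q7-0->q5 q7-1->q6

Run two small machines in parallel and take their product. The first has 5 states tracking the count of `0`s, saturating at 4; the second has 7 states tracking the last 2 symbols read. A product state is a pair (one from each), accepting exactly when both do. Equivalent product states are then merged.
        0   1  
>  q0   q1  q0 
   q1   q2  q1 
   q2   q3  q4 
 * q3   q5  q6 
   q4   q7  q4 
   q5   q5  q5 
 * q6   q5  q5 
   q7   q5  q6 
(> = start, * = accepting)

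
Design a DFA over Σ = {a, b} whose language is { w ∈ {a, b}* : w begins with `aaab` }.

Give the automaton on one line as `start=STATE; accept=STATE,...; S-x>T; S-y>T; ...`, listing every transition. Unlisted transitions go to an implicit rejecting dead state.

start=q0; accept=q4; q0-a>q1; q0-b>q5; q1-a>q2; q1-b>q5; q2-a>q3; q2-b>q5; q3-a>q5; q3-b>q4; q4-a>q4; q4-b>q4; q5-a>q5; q5-b>q5

Walk along `aaab` while the input agrees: from q0 take `a` to q1, and so on. Any deviation drops to the rejecting sink q5. Once q4 is reached the prefix is confirmed and every continuation is accepted.
A 6-state machine:
        a   b  
>  q0   q1  q5 
   q1   q2  q5 
   q2   q3  q5 
   q3   q5  q4 
 * q4   q4  q4 
   q5   q5  q5 
(> = start, * = accepting)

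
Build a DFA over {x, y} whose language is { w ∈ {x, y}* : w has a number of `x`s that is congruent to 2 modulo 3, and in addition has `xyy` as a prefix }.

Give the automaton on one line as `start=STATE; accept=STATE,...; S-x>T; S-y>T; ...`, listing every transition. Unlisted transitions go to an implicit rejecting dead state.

Build one automaton per condition and run them in lockstep. The first has 3 states tracking the count of `x`s modulo 3; the second has 5 states tracking whether the input so far still matches the prefix `xyy`. A product state is a pair (one from each), accepting exactly when both do.
9 states suffice.
        x   y  
>  S0   S1  S2 
   S1   S3  S4 
   S2   S5  S2 
   S3   S2  S3 
   S4   S3  S6 
   S5   S3  S5 
   S6   S7  S6 
 * S7   S8  S7 
   S8   S6  S8 
(> = start, * = accepting)

start=S0; accept=S7; S0-x>S1; S0-y>S2; S1-x>S3; S1-y>S4; S2-x>S5; S2-y>S2; S3-x>S2; S3-y>S3; S4-x>S3; S4-y>S6; S5-x>S3; S5-y>S5; S6-x>S7; S6-y>S6; S7-x>S8; S7-y>S7; S8-x>S6; S8-y>S8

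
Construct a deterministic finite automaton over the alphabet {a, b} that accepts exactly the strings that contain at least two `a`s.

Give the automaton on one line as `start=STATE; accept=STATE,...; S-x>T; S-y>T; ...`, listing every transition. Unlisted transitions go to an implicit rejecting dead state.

Count `a`s, saturating at 3: states q0 through q2 mean 0 through 2 `a`s seen; q3 means more than 2. Each `a` increments (capped at q3); other symbols loop. Accept from {q2, q3}.
A 4-state machine:
        a   b  
>  q0   q1  q0 
   q1   q2  q1 
 * q2   q3  q2 
 * q3   q3  q3 
(> = start, * = accepting)

start=q0; accept=q2,q3; q0-a>q1; q0-b>q0; q1-a>q2; q1-b>q1; q2-a>q3; q2-b>q2; q3-a>q3; q3-b>q3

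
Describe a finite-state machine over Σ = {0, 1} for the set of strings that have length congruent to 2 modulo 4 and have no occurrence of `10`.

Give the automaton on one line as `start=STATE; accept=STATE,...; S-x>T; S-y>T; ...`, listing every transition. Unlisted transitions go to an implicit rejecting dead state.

Run two small machines in parallel and take their product. The first has 4 states tracking the input length modulo 4; the second has 3 states tracking partial matches of the forbidden pattern `10`. A product state is a pair (one from each), accepting exactly when both do. Equivalent product states are then merged.
        0   1  
>  q0   q1  q2 
   q1   q3  q4 
   q2   q5  q4 
 * q3   q6  q7 
 * q4   q5  q7 
   q5   q5  q5 
   q6   q0  q8 
   q7   q5  q8 
   q8   q5  q2 
(> = start, * = accepting)

start=q0; accept=q3,q4; q0-0>q1; q0-1>q2; q1-0>q3; q1-1>q4; q2-0>q5; q2-1>q4; q3-0>q6; q3-1>q7; q4-0>q5; q4-1>q7; q5-0>q5; q5-1>q5; q6-0>q0; q6-1>q8; q7-0>q5; q7-1>q8; q8-0>q5; q8-1>q2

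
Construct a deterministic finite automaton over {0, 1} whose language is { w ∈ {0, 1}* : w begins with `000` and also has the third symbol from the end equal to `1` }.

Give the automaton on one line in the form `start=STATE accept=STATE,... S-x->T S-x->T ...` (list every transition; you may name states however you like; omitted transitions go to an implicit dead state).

start=q0 accept=q8,q9,q10,q11 q0-0->q1 q0-1->q2 q1-0->q3 q1-1->q2 q2-0->q2 q2-1->q2 q3-0->q4 q3-1->q2 q4-0->q4 q4-1->q5 q5-0->q6 q5-1->q7 q6-0->q8 q6-1->q9 q7-0->q10 q7-1->q11 q8-0->q4 q8-1->q5 q9-0->q6 q9-1->q7 q10-0->q8 q10-1->q9 q11-0->q10 q11-1->q11

Build one automaton per condition and run them in lockstep. The first has 5 states tracking whether the input so far still matches the prefix `000`; the second has 15 states tracking the last 3 symbols read. A product state is a pair (one from each), accepting exactly when both do. Equivalent product states are then merged.
          0    1  
>  q0     q1   q2 
   q1     q3   q2 
   q2     q2   q2 
   q3     q4   q2 
   q4     q4   q5 
   q5     q6   q7 
   q6     q8   q9 
   q7    q10  q11 
 * q8     q4   q5 
 * q9     q6   q7 
 * q10    q8   q9 
 * q11   q10  q11 
(> = start, * = accepting)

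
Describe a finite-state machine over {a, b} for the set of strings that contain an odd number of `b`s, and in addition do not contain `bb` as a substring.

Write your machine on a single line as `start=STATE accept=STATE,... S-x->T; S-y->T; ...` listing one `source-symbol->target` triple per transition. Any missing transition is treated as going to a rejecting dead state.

Handle the two conditions separately and then intersect. One (2 states) tracks the count of `b`s modulo 2; the other (3 states) tracks partial matches of the forbidden pattern `bb`. Each combined state is a pair, one component from each; accept when both components accept. Minimizing collapses redundant product states.
        a   b  
>  s0   s0  s1 
 * s1   s2  s3 
 * s2   s2  s4 
   s3   s3  s3 
   s4   s0  s3 
(> = start, * = accepting)

start=s0; accept=s1,s2; s0-a->s0; s0-b->s1; s1-a->s2; s1-b->s3; s2-a->s2; s2-b->s4; s3-a->s3; s3-b->s3; s4-a->s0; s4-b->s3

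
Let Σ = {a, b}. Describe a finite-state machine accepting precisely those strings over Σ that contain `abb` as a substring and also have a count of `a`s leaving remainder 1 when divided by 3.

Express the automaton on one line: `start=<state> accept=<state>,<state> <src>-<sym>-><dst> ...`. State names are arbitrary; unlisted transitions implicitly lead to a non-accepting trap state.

start=S0 accept=S6 S0-a->S1 S0-b->S0 S1-a->S2 S1-b->S3 S2-a->S4 S2-b->S5 S3-a->S2 S3-b->S6 S4-a->S1 S4-b->S7 S5-a->S4 S5-b->S8 S6-a->S8 S6-b->S6 S7-a->S1 S7-b->S9 S8-a->S9 S8-b->S8 S9-a->S6 S9-b->S9

Run two small machines in parallel and take their product. One (4 states) tracks whether and how much of `abb` has been seen; the other (3 states) tracks the count of `a`s modulo 3. Each combined state is a pair, one component from each; accept when both components accept.
A 10-state machine:
        a   b  
>  S0   S1  S0 
   S1   S2  S3 
   S2   S4  S5 
   S3   S2  S6 
   S4   S1  S7 
   S5   S4  S8 
 * S6   S8  S6 
   S7   S1  S9 
   S8   S9  S8 
   S9   S6  S9 
(> = start, * = accepting)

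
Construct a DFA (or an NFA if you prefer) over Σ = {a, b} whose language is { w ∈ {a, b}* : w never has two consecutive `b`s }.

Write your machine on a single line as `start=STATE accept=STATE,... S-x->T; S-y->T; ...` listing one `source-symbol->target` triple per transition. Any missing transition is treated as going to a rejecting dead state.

Track partial matches of the forbidden pattern `bb`. State q2 is a dead state reached once `bb` has occurred; every other state accepts. q0 means no part of `bb` is currently matched.
3 states suffice.
        a   b  
>* q0   q0  q1 
 * q1   q0  q2 
   q2   q2  q2 
(> = start, * = accepting)

start=q0; accept=q0,q1; q0-a->q0; q0-b->q1; q1-a->q0; q1-b->q2; q2-a->q2; q2-b->q2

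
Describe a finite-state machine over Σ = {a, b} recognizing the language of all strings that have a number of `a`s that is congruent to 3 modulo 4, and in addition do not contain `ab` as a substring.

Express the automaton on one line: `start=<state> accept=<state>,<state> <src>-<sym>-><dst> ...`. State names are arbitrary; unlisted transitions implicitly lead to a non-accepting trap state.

Build one automaton per condition and run them in lockstep. One (4 states) tracks the count of `a`s modulo 4; the other (3 states) tracks partial matches of the forbidden pattern `ab`. Each combined state is a pair, one component from each; accept when both components accept. Minimizing collapses redundant product states.
A 6-state machine:
        a   b  
>  S0   S1  S0 
   S1   S2  S3 
   S2   S4  S3 
   S3   S3  S3 
 * S4   S5  S3 
   S5   S1  S3 
(> = start, * = accepting)

start=S0 accept=S4 S0-a->S1 S0-b->S0 S1-a->S2 S1-b->S3 S2-a->S4 S2-b->S3 S3-a->S3 S3-b->S3 S4-a->S5 S4-b->S3 S5-a->S1 S5-b->S3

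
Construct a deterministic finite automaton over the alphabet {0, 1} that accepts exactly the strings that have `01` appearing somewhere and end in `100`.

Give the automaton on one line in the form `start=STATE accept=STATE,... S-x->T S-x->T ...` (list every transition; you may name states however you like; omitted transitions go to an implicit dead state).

Handle the two conditions separately and then intersect. The first has 3 states tracking whether and how much of `01` has been seen; the second has 4 states tracking how much of the suffix `100` has currently been matched. A product state is a pair (one from each), accepting exactly when both do.
With 9 states:
        0   1  
>  S0   S1  S2 
   S1   S1  S3 
   S2   S4  S2 
   S3   S5  S3 
   S4   S6  S3 
   S5   S7  S3 
   S6   S1  S3 
 * S7   S8  S3 
   S8   S8  S3 
(> = start, * = accepting)

start=S0 accept=S7 S0-0->S1 S0-1->S2 S1-0->S1 S1-1->S3 S2-0->S4 S2-1->S2 S3-0->S5 S3-1->S3 S4-0->S6 S4-1->S3 S5-0->S7 S5-1->S3 S6-0->S1 S6-1->S3 S7-0->S8 S7-1->S3 S8-0->S8 S8-1->S3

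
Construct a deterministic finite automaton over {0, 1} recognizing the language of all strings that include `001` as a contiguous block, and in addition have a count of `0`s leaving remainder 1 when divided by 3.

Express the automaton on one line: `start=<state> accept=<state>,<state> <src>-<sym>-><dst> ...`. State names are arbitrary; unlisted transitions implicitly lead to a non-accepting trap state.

start=s0 accept=s10 s0-0->s1 s0-1->s0 s1-0->s2 s1-1->s3 s2-0->s4 s2-1->s5 s3-0->s6 s3-1->s3 s4-0->s7 s4-1->s8 s5-0->s8 s5-1->s5 s6-0->s4 s6-1->s9 s7-0->s2 s7-1->s10 s8-0->s10 s8-1->s8 s9-0->s11 s9-1->s9 s10-0->s5 s10-1->s10 s11-0->s7 s11-1->s0

Build one automaton per condition and run them in lockstep. One (4 states) tracks whether and how much of `001` has been seen; the other (3 states) tracks the count of `0`s modulo 3. Each combined state is a pair, one component from each; accept when both components accept.
A 12-state machine:
          0    1  
>  s0     s1   s0 
   s1     s2   s3 
   s2     s4   s5 
   s3     s6   s3 
   s4     s7   s8 
   s5     s8   s5 
   s6     s4   s9 
   s7     s2  s10 
   s8    s10   s8 
   s9    s11   s9 
 * s10    s5  s10 
   s11    s7   s0 
(> = start, * = accepting)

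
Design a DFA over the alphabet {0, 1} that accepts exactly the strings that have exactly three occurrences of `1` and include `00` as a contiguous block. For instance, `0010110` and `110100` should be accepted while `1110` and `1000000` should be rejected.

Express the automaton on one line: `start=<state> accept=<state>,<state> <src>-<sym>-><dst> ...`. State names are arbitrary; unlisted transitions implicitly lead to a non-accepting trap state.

Build one automaton per condition and run them in lockstep. The first has 5 states tracking the count of `1`s, saturating at 4; the second has 3 states tracking whether and how much of `00` has been seen. A product state is a pair (one from each), accepting exactly when both do. Equivalent product states are then merged.
A 13-state machine:
          0    1  
>  q0     q1   q2 
   q1     q3   q2 
   q2     q4   q5 
   q3     q3   q6 
   q4     q6   q5 
   q5     q7   q8 
   q6     q6   q9 
   q7     q9   q8 
   q8    q10  q11 
   q9     q9  q12 
   q10   q12  q11 
   q11   q11  q11 
 * q12   q12  q11 
(> = start, * = accepting)

start=q0 accept=q12 q0-0->q1 q0-1->q2 q1-0->q3 q1-1->q2 q2-0->q4 q2-1->q5 q3-0->q3 q3-1->q6 q4-0->q6 q4-1->q5 q5-0->q7 q5-1->q8 q6-0->q6 q6-1->q9 q7-0->q9 q7-1->q8 q8-0->q10 q8-1->q11 q9-0->q9 q9-1->q12 q10-0->q12 q10-1->q11 q11-0->q11 q11-1->q11 q12-0->q12 q12-1->q11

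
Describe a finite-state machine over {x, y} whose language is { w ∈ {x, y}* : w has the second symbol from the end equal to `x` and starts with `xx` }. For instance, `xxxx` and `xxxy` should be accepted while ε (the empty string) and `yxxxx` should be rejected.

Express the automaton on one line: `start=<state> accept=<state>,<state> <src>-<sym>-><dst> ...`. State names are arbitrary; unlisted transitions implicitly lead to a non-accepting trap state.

Build one automaton per condition and run them in lockstep. One (7 states) tracks the last 2 symbols read; the other (4 states) tracks whether the input so far still matches the prefix `xx`. Each combined state is a pair, one component from each; accept when both components accept.
          x    y  
>  q0     q1   q2 
   q1     q3   q4 
   q2     q5   q6 
 * q3     q3   q7 
   q4     q5   q6 
   q5     q8   q4 
   q6     q5   q6 
 * q7     q9  q10 
   q8     q8   q4 
   q9     q3   q7 
   q10    q9  q10 
(> = start, * = accepting)

start=q0 accept=q3,q7 q0-x->q1 q0-y->q2 q1-x->q3 q1-y->q4 q2-x->q5 q2-y->q6 q3-x->q3 q3-y->q7 q4-x->q5 q4-y->q6 q5-x->q8 q5-y->q4 q6-x->q5 q6-y->q6 q7-x->q9 q7-y->q10 q8-x->q8 q8-y->q4 q9-x->q3 q9-y->q7 q10-x->q9 q10-y->q10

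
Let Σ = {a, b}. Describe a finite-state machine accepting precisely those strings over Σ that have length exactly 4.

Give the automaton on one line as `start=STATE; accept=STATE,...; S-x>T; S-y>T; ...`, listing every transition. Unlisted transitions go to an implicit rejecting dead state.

Count input length up to 5: every symbol moves from S0 toward S5, which means 'more than 4' and absorbs. Accept from {S4}.
A 6-state machine:
        a   b  
>  S0   S1  S1 
   S1   S2  S2 
   S2   S3  S3 
   S3   S4  S4 
 * S4   S5  S5 
   S5   S5  S5 
(> = start, * = accepting)

start=S0; accept=S4; S0-a>S1; S0-b>S1; S1-a>S2; S1-b>S2; S2-a>S3; S2-b>S3; S3-a>S4; S3-b>S4; S4-a>S5; S4-b>S5; S5-a>S5; S5-b>S5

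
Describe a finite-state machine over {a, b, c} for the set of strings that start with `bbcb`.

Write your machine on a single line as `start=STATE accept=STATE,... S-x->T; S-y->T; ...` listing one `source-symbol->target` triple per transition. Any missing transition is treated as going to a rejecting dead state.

start=q0; accept=q4; q0-a->q5; q0-b->q1; q0-c->q5; q1-a->q5; q1-b->q2; q1-c->q5; q2-a->q5; q2-b->q5; q2-c->q3; q3-a->q5; q3-b->q4; q3-c->q5; q4-a->q4; q4-b->q4; q4-c->q4; q5-a->q5; q5-b->q5; q5-c->q5

Check the first 4 symbols one by one: q0 through q3 record how many have matched `bbcb` so far; any wrong symbol goes to the dead state q5. After all 4 match we enter the accepting sink q4.
6 states suffice.
        a   b   c  
>  q0   q5  q1  q5 
   q1   q5  q2  q5 
   q2   q5  q5  q3 
   q3   q5  q4  q5 
 * q4   q4  q4  q4 
   q5   q5  q5  q5 
(> = start, * = accepting)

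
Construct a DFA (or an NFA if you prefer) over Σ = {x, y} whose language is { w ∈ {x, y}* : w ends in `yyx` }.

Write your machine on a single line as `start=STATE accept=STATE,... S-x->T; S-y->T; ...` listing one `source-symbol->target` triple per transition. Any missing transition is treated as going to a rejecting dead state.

Let each state record the length of the longest suffix of the input read so far that is also a prefix of `yyx`. s1 means the last symbol is `y`; s2 means the last 2 symbols are `yy`; s3 means the last 3 symbols are `yyx`. Accept only at s3, where the string currently ends in `yyx`.
4 states suffice.
        x   y  
>  s0   s0  s1 
   s1   s0  s2 
   s2   s3  s2 
 * s3   s0  s1 
(> = start, * = accepting)

start=s0; accept=s3; s0-x->s0; s0-y->s1; s1-x->s0; s1-y->s2; s2-x->s3; s2-y->s2; s3-x->s0; s3-y->s1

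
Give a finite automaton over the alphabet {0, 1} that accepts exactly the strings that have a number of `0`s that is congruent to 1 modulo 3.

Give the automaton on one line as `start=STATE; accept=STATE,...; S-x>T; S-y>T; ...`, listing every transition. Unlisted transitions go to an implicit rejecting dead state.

start=s0; accept=s1; s0-0>s1; s0-1>s0; s1-0>s2; s1-1>s1; s2-0>s0; s2-1>s2

Keep the running count of `0`s modulo 3: each `0` advances along the cycle s0 → s1 → s2 → s0 while other symbols loop. Accept at s1.
        0   1  
>  s0   s1  s0 
 * s1   s2  s1 
   s2   s0  s2 
(> = start, * = accepting)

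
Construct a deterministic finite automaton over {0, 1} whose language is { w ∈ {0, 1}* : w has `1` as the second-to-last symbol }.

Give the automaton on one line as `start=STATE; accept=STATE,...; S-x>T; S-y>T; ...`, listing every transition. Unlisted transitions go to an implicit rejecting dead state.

start=q0; accept=q5,q6; q0-0>q1; q0-1>q2; q1-0>q3; q1-1>q4; q2-0>q5; q2-1>q6; q3-0>q3; q3-1>q4; q4-0>q5; q4-1>q6; q5-0>q3; q5-1>q4; q6-0>q5; q6-1>q6

Because acceptance depends on a position counted from the end, the machine has to buffer the most recent 2 symbols. Make each state the string of the last up-to-2 symbols read; on input `x` shift the window left and append `x`. Accept when the buffered window has length 2 and begins with `1`.
A 7-state machine:
        0   1  
>  q0   q1  q2 
   q1   q3  q4 
   q2   q5  q6 
   q3   q3  q4 
   q4   q5  q6 
 * q5   q3  q4 
 * q6   q5  q6 
(> = start, * = accepting)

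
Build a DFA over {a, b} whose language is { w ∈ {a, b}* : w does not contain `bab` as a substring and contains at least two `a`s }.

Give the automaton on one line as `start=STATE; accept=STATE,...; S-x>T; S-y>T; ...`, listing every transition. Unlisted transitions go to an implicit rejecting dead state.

start=q0; accept=q3,q6,q7; q0-a>q1; q0-b>q2; q1-a>q3; q1-b>q4; q2-a>q5; q2-b>q2; q3-a>q3; q3-b>q6; q4-a>q7; q4-b>q4; q5-a>q3; q5-b>q8; q6-a>q7; q6-b>q6; q7-a>q3; q7-b>q8; q8-a>q8; q8-b>q8

Build one automaton per condition and run them in lockstep. One (4 states) tracks partial matches of the forbidden pattern `bab`; the other (4 states) tracks the count of `a`s, saturating at 3. Each combined state is a pair, one component from each; accept when both components accept. After merging equivalent states the machine shrinks.
A 9-state machine:
        a   b  
>  q0   q1  q2 
   q1   q3  q4 
   q2   q5  q2 
 * q3   q3  q6 
   q4   q7  q4 
   q5   q3  q8 
 * q6   q7  q6 
 * q7   q3  q8 
   q8   q8  q8 
(> = start, * = accepting)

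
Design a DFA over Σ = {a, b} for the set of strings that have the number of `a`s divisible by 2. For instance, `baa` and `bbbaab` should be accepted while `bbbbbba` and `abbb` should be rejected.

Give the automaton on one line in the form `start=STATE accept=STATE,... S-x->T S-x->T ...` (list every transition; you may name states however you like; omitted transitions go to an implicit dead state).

The only thing that matters is how many `a`s have appeared, reduced mod 2. Use one state per residue: s0 for 0, …, s1 for 1. Reading `a` moves to the next residue; anything else stays put. s0 is accepting.
With 2 states:
        a   b  
>* s0   s1  s0 
   s1   s0  s1 
(> = start, * = accepting)

start=s0 accept=s0 s0-a->s1 s0-b->s0 s1-a->s0 s1-b->s1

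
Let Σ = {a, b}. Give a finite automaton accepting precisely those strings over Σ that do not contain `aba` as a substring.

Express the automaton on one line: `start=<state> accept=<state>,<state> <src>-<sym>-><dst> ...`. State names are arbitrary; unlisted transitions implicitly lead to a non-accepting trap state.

start=q0 accept=q0,q1,q2 q0-a->q1 q0-b->q0 q1-a->q1 q1-b->q2 q2-a->q3 q2-b->q0 q3-a->q3 q3-b->q3

This is the complement of 'contains `aba`'. Use the same substring-matching states — q0 through q3 holding how much of `aba` has just been matched — but flip the accepting set: everything except the trap q3 accepts.
With 4 states:
        a   b  
>* q0   q1  q0 
 * q1   q1  q2 
 * q2   q3  q0 
   q3   q3  q3 
(> = start, * = accepting)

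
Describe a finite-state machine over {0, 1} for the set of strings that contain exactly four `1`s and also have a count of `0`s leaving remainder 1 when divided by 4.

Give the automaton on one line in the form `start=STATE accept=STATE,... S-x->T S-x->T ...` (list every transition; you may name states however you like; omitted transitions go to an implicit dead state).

start=q0 accept=q16 q0-0->q1 q0-1->q2 q1-0->q3 q1-1->q4 q2-0->q4 q2-1->q5 q3-0->q6 q3-1->q7 q4-0->q7 q4-1->q8 q5-0->q8 q5-1->q9 q6-0->q0 q6-1->q10 q7-0->q10 q7-1->q11 q8-0->q11 q8-1->q12 q9-0->q12 q9-1->q13 q10-0->q2 q10-1->q14 q11-0->q14 q11-1->q15 q12-0->q15 q12-1->q16 q13-0->q16 q13-1->q17 q14-0->q5 q14-1->q18 q15-0->q18 q15-1->q19 q16-0->q19 q16-1->q17 q17-0->q17 q17-1->q17 q18-0->q9 q18-1->q20 q19-0->q20 q19-1->q17 q20-0->q13 q20-1->q17

Run two small machines in parallel and take their product. The first has 6 states tracking the count of `1`s, saturating at 5; the second has 4 states tracking the count of `0`s modulo 4. A product state is a pair (one from each), accepting exactly when both do. After merging equivalent states the machine shrinks.
With 21 states:
          0    1  
>  q0     q1   q2 
   q1     q3   q4 
   q2     q4   q5 
   q3     q6   q7 
   q4     q7   q8 
   q5     q8   q9 
   q6     q0  q10 
   q7    q10  q11 
   q8    q11  q12 
   q9    q12  q13 
   q10    q2  q14 
   q11   q14  q15 
   q12   q15  q16 
   q13   q16  q17 
   q14    q5  q18 
   q15   q18  q19 
 * q16   q19  q17 
   q17   q17  q17 
   q18    q9  q20 
   q19   q20  q17 
   q20   q13  q17 
(> = start, * = accepting)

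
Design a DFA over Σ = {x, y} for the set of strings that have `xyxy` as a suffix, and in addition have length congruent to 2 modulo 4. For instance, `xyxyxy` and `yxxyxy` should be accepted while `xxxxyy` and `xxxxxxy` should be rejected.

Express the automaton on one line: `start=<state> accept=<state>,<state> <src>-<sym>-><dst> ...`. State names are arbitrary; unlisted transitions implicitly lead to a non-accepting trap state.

start=q0 accept=q7 q0-x->q1 q0-y->q1 q1-x->q2 q1-y->q2 q2-x->q3 q2-y->q4 q3-x->q0 q3-y->q5 q4-x->q0 q4-y->q0 q5-x->q6 q5-y->q1 q6-x->q2 q6-y->q7 q7-x->q3 q7-y->q4

Run two small machines in parallel and take their product. The first has 5 states tracking how much of the suffix `xyxy` has currently been matched; the second has 4 states tracking the input length modulo 4. A product state is a pair (one from each), accepting exactly when both do. After merging equivalent states the machine shrinks.
        x   y  
>  q0   q1  q1 
   q1   q2  q2 
   q2   q3  q4 
   q3   q0  q5 
   q4   q0  q0 
   q5   q6  q1 
   q6   q2  q7 
 * q7   q3  q4 
(> = start, * = accepting)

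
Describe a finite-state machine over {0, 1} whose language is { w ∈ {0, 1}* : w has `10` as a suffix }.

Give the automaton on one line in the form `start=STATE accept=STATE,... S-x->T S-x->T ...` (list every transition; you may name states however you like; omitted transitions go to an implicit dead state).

start=A accept=C A-0->A A-1->B B-0->C B-1->B C-0->A C-1->B

Let each state record the length of the longest suffix of the input read so far that is also a prefix of `10`. B means the last symbol is `1`; C means the last 2 symbols are `10`. Accept only at C, where the string currently ends in `10`.
       0  1 
>  A   A  B 
   B   C  B 
 * C   A  B 
(> = start, * = accepting)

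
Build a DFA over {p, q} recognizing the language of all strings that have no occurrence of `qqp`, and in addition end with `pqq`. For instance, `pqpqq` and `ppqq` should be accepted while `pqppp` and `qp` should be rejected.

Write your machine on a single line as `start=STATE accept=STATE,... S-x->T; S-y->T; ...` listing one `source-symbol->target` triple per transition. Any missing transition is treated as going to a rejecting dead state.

Build one automaton per condition and run them in lockstep. One (4 states) tracks partial matches of the forbidden pattern `qqp`; the other (4 states) tracks how much of the suffix `pqq` has currently been matched. Each combined state is a pair, one component from each; accept when both components accept.
        p   q  
>  S0   S1  S2 
   S1   S1  S3 
   S2   S1  S4 
   S3   S1  S5 
   S4   S6  S4 
 * S5   S6  S4 
   S6   S6  S7 
   S7   S6  S8 
   S8   S6  S9 
   S9   S6  S9 
(> = start, * = accepting)

start=S0; accept=S5; S0-p->S1; S0-q->S2; S1-p->S1; S1-q->S3; S2-p->S1; S2-q->S4; S3-p->S1; S3-q->S5; S4-p->S6; S4-q->S4; S5-p->S6; S5-q->S4; S6-p->S6; S6-q->S7; S7-p->S6; S7-q->S8; S8-p->S6; S8-q->S9; S9-p->S6; S9-q->S9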